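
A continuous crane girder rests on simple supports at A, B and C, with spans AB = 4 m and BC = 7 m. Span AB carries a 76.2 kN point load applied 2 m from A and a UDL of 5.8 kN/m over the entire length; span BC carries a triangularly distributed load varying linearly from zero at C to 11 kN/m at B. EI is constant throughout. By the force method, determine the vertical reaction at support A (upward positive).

R_A = 37.73 kN

Take M_B as the redundant. Released structure: two simple spans AB and BC with a hinge at B.
End slopes at the hinge B, treating each span as simply supported:
  span AB: point load 76.2 at a = 2: Pab(L + a)/(6LEI) = 76.2/EI
  span AB: UDL 5.8: wL³/(24EI) = 15.47/EI
  span BC: triangular load, peak 11: w₀L³/(45EI) = 83.84/EI
  relative rotation θ_0 = (91.67 + 83.84)/EI = 175.5/EI
A unit hogging moment at B produces rotation L₁/(3EI) + L₂/(3EI) = 3.667/EI.
Slope continuity at B: θ_0 = M_B·3.667/EI, so M_B = 175.5/3.667 = 47.87 kN·m (hogging).
Span AB, ΣM about A with M_B applied at B: R_B^{AB}·4 = 198.8 + 47.87, so R_B^{AB} = 61.67 kN and R_A = 99.4 − 61.67 = 37.73 kN.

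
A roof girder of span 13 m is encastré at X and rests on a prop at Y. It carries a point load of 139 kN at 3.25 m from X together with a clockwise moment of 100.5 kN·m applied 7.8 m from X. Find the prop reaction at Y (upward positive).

R_Y = 21.69 kN

Choose R_Y as the redundant. The primary structure is the cantilever fixed at X.
Deflection at Y on the released cantilever, summing each load's contribution:
  point load 139 at a = 3.25: Pa²(3L − a)/(6EI) = 8748/EI
  clockwise couple 100.5 at a = 7.8: M₀a(2L − a)/(2EI) = 7133/EI
  δ_0 = 15881/EI
Flexibility coefficient — unit upward force at Y: δ_{YY} = L³/(3EI) = 732.3/EI.
The prop prevents deflection at Y: R_Y = δ_0/δ_{YY} = 15881/732.3 = 21.69 kN.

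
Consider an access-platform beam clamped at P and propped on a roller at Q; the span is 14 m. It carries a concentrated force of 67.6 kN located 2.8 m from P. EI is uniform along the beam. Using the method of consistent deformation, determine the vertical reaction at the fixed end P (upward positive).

R_P = 63.81 kN

Choose R_Q as the redundant. The primary structure is the cantilever fixed at P.
Deflection at Q on the released cantilever, summing each load's contribution:
  point load 67.6 at a = 2.8: Pa²(3L − a)/(6EI) = 3463/EI
Tip deflection under a unit load at Q: L³/(3EI) = 914.7/EI.
The prop prevents deflection at Q: R_Q = δ_0/δ_{QQ} = 3463/914.7 = 3.786 kN.
Vertical equilibrium: R_P = ΣP − R_Q = 67.6 − 3.786 = 63.81 kN.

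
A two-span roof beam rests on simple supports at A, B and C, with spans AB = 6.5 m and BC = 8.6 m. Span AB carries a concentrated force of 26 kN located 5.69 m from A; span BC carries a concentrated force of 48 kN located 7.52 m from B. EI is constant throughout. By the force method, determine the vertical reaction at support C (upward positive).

R_C = 39.42 kN

Take M_B as the redundant. Released structure: two simple spans AB and BC with a hinge at B.
Rotations at B on the released spans (each span's end-slope, ×1/EI):
  span AB: point load 26 at a = 5.69: Pab(L + a)/(6LEI) = 37.45/EI
  span BC: point load 48 at a = 7.52: Pab(L + b)/(6LEI) = 73.13/EI
  relative rotation θ_0 = (37.45 + 73.13)/EI = 110.6/EI
A unit hogging moment at B produces rotation L₁/(3EI) + L₂/(3EI) = 5.033/EI.
Slope continuity at B: θ_0 = M_B·5.033/EI, so M_B = 110.6/5.033 = 21.97 kN·m (hogging).
Span BC, ΣM about C: R_B^{BC}·8.6 = 51.84 + 21.97, so R_B^{BC} = 8.583 kN and R_C = 48 − 8.583 = 39.42 kN.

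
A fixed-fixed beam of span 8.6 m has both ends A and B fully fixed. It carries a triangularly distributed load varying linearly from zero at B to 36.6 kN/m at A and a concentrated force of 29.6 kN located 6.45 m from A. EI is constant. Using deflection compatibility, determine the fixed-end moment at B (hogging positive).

M_B = 126 kN·m

Release both end moments; the primary structure is a simply-supported span AB with redundants M_A and M_B.
Simple-span end rotations at A and B under the given loads:
  at A: triangular load, peak 36.6: w₀L³/(45EI) = 517.3/EI
  at B: triangular load, peak 36.6: 7w₀L³/(360EI) = 452.7/EI
  at A: point load 29.6 at a = 6.45: Pab(L + b)/(6LEI) = 85.52/EI
  at B: point load 29.6 at a = 6.45: Pab(L + a)/(6LEI) = 119.7/EI
  θ_A0 = 602.8/EI,  θ_B0 = 572.4/EI
Flexibility coefficients: a unit moment at one end gives L/(3EI) there and L/(6EI) at the far end, so f₁₁ = f₂₂ = 2.867/EI and f₁₂ = f₂₁ = 1.433/EI.
Compatibility — zero rotation at each built-in end:
  2.867 M_A + 1.433 M_B = 602.8
  1.433 M_A + 2.867 M_B = 572.4
Solving the pair gives M_A = 147.3 kN·m and M_B = 126 kN·m (hogging).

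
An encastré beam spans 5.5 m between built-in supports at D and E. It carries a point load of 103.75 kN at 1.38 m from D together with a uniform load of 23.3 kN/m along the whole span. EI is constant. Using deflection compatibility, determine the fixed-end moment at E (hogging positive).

Take the two fixed-end moments M_D, M_E as redundants; the released structure is the simple span DE.
On the primary (simply-supported) span, the end slopes from the loading are:
  at D: point load 103.75 at a = 1.38: Pab(L + b)/(6LEI) = 172/EI
  at E: point load 103.75 at a = 1.38: Pab(L + a)/(6LEI) = 123/EI
  at D: UDL 23.3: wL³/(24EI) = 161.5/EI
  at E: UDL 23.3: wL³/(24EI) = 161.5/EI
  θ_D0 = 333.5/EI,  θ_E0 = 284.5/EI
Flexibility coefficients: a unit moment at one end gives L/(3EI) there and L/(6EI) at the far end, so f₁₁ = f₂₂ = 1.833/EI and f₁₂ = f₂₁ = 0.9167/EI.
Compatibility — zero rotation at each built-in end:
  1.833 M_D + 0.9167 M_E = 333.5
  0.9167 M_D + 1.833 M_E = 284.5
Solving the pair gives M_D = 139.1 kN·m and M_E = 85.65 kN·m (hogging).

M_E = 85.65 kN·m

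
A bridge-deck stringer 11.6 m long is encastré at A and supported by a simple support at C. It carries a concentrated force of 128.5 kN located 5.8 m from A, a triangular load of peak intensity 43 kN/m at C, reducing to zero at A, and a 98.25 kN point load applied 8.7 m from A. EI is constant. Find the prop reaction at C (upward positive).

Release the roller at C. Primary structure: cantilever fixed at A.
Free-end deflection of the primary structure under the applied loading (downward +):
  point load 128.5 at a = 5.8: Pa²(3L − a)/(6EI) = 20893/EI
  triangular load, peak 43 at the free end: 11w₀L⁴/(120EI) = 71369/EI
  point load 98.25 at a = 8.7: Pa²(3L − a)/(6EI) = 32349/EI
  δ_0 = 124612/EI
Tip deflection under a unit load at C: L³/(3EI) = 520.3/EI.
Compatibility at C: δ_0 − R_C·δ_{CC} = 0, so R_C = 124612/520.3 = 239.5 kN.

R_C = 239.5 kN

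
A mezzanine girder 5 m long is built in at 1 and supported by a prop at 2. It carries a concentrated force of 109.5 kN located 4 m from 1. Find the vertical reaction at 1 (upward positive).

Take the reaction at 2 as the redundant and release it; the primary structure is a cantilever fixed at 1.
Downward deflection at the released point 2 due to the loads:
  point load 109.5 at a = 4: Pa²(3L − a)/(6EI) = 3212/EI
Tip deflection under a unit load at 2: L³/(3EI) = 41.67/EI.
Compatibility at 2: δ_0 − R_2·δ_{22} = 0, so R_2 = 3212/41.67 = 77.09 kN.
Vertical equilibrium: R_1 = ΣP − R_2 = 109.5 − 77.09 = 32.41 kN.

R_1 = 32.41 kN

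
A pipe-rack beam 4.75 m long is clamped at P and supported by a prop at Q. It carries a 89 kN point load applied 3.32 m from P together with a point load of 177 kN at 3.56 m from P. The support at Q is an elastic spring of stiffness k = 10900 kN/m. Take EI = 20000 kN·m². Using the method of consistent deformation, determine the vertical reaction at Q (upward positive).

R_Q = 154 kN

Release the roller at Q. Primary structure: cantilever fixed at P.
Downward deflection at the released point Q due to the loads:
  point load 89 at a = 3.32: Pa²(3L − a)/(6EI) = 1787/EI
  point load 177 at a = 3.56: Pa²(3L − a)/(6EI) = 3997/EI
  δ_0 = 5784/EI
Tip deflection under a unit load at Q: L³/(3EI) = 35.72/EI.
With EI = 20000 kN·m²: δ_0 = 0.28919 m and δ_{QQ} = 0.001786 m/kN.
Compatibility — the spring shortens by R_Q/k under the reaction it provides: δ_0 − R_Q·δ_{QQ} = R_Q/k. With 1/k = 0.000092 m/kN, R_Q = δ_0 / (δ_{QQ} + 1/k) = 0.28919 / (0.001786 + 0.000092) = 154 kN.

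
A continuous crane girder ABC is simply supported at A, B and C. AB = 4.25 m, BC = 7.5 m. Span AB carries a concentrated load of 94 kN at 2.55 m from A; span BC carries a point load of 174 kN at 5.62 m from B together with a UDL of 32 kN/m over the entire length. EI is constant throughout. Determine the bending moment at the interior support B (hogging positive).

M_B = 269.2 kN·m

Release continuity at B by inserting a hinge; the redundant is the internal moment M_B. The primary structure is two simply-supported spans AB and BC.
End slopes at the hinge B, treating each span as simply supported:
  span AB: point load 94 at a = 2.55: Pab(L + a)/(6LEI) = 108.7/EI
  span BC: point load 174 at a = 5.62: Pab(L + b)/(6LEI) = 383.2/EI
  span BC: UDL 32: wL³/(24EI) = 562.5/EI
  relative rotation θ_0 = (108.7 + 945.7)/EI = 1054/EI
A unit hogging moment at B produces rotation L₁/(3EI) + L₂/(3EI) = 3.917/EI.
Compatibility: M_B·(L₁+L₂)/(3EI) = θ_0, giving M_B = 269.2 kN·m (hogging).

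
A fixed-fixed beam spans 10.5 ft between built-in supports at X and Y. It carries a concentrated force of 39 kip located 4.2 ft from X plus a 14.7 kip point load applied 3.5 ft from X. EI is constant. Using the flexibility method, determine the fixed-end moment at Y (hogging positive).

M_Y = 50.75 kip·ft

Release both end moments; the primary structure is a simply-supported span XY with redundants M_X and M_Y.
Simple-span end rotations at X and Y under the given loads:
  at X: point load 39 at a = 4.2: Pab(L + b)/(6LEI) = 275.2/EI
  at Y: point load 39 at a = 4.2: Pab(L + a)/(6LEI) = 240.8/EI
  at X: point load 14.7 at a = 3.5: Pab(L + b)/(6LEI) = 100/EI
  at Y: point load 14.7 at a = 3.5: Pab(L + a)/(6LEI) = 80.03/EI
  θ_X0 = 375.2/EI,  θ_Y0 = 320.8/EI
Flexibility coefficients: a unit moment at one end gives L/(3EI) there and L/(6EI) at the far end, so f₁₁ = f₂₂ = 3.5/EI and f₁₂ = f₂₁ = 1.75/EI.
Compatibility — zero rotation at each built-in end:
  3.5 M_X + 1.75 M_Y = 375.2
  1.75 M_X + 3.5 M_Y = 320.8
Solving the pair gives M_X = 81.83 kip·ft and M_Y = 50.75 kip·ft (hogging).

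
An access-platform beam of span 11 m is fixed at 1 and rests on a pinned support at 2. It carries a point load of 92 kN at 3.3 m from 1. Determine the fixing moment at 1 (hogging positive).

M_1 = 180.6 kN·m

Take the reaction at 2 as the redundant and release it; the primary structure is a cantilever fixed at 1.
Downward deflection at the released point 2 due to the loads:
  point load 92 at a = 3.3: Pa²(3L − a)/(6EI) = 4959/EI
Flexibility coefficient — unit upward force at 2: δ_{22} = L³/(3EI) = 443.7/EI.
Compatibility at 2: δ_0 − R_2·δ_{22} = 0, so R_2 = 4959/443.7 = 11.18 kN.
Moment equilibrium about 1: M_1 = Σ(load moments about 1) − R_2·L = 303.6 − 11.18×11 = 180.6 kN·m.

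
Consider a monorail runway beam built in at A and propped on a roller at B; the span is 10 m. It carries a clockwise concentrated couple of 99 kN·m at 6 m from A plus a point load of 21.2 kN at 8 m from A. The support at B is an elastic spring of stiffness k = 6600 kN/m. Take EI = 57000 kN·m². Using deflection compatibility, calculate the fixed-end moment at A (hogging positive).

M_A = 1.532 kN·m

Choose R_B as the redundant. The primary structure is the cantilever fixed at A.
Downward deflection at the released point B due to the loads:
  clockwise couple 99 at a = 6: M₀a(2L − a)/(2EI) = 4158/EI
  point load 21.2 at a = 8: Pa²(3L − a)/(6EI) = 4975/EI
  δ_0 = 9133/EI
Tip deflection under a unit load at B: L³/(3EI) = 333.3/EI.
With EI = 57000 kN·m²: δ_0 = 0.16023 m and δ_{BB} = 0.005848 m/kN.
Compatibility — the spring shortens by R_B/k under the reaction it provides: δ_0 − R_B·δ_{BB} = R_B/k. With 1/k = 0.000152 m/kN, R_B = δ_0 / (δ_{BB} + 1/k) = 0.16023 / (0.005848 + 0.000152) = 26.71 kN.
Moment equilibrium about A: M_A = Σ(load moments about A) − R_B·L = 268.6 − 26.71×10 = 1.532 kN·m.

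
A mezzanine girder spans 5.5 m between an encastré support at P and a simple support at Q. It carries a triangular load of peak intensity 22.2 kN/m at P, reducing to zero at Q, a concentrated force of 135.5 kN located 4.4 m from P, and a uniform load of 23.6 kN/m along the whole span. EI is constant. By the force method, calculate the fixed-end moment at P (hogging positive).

Take the reaction at Q as the redundant and release it; the primary structure is a cantilever fixed at P.
Deflection at Q on the released cantilever, summing each load's contribution:
  triangular load, peak 22.2 at the fixed end: w₀L⁴/(30EI) = 677.1/EI
  point load 135.5 at a = 4.4: Pa²(3L − a)/(6EI) = 5290/EI
  UDL 23.6: wL⁴/(8EI) = 2699/EI
  δ_0 = 8667/EI
Flexibility coefficient — unit upward force at Q: δ_{QQ} = L³/(3EI) = 55.46/EI.
The prop prevents deflection at Q: R_Q = δ_0/δ_{QQ} = 8667/55.46 = 156.3 kN.
Moment equilibrium about P: M_P = Σ(load moments about P) − R_Q·L = 1065 − 156.3×5.5 = 205.6 kN·m.

M_P = 205.6 kN·m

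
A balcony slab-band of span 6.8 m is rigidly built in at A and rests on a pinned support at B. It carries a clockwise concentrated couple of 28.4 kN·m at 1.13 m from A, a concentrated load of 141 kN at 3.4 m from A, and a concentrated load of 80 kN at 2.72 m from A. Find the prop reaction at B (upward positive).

Choose R_B as the redundant. The primary structure is the cantilever fixed at A.
Primary-structure tip deflection at B by superposition:
  clockwise couple 28.4 at a = 1.13: M₀a(2L − a)/(2EI) = 200.1/EI
  point load 141 at a = 3.4: Pa²(3L − a)/(6EI) = 4618/EI
  point load 80 at a = 2.72: Pa²(3L − a)/(6EI) = 1744/EI
  δ_0 = 6562/EI
Tip deflection under a unit load at B: L³/(3EI) = 104.8/EI.
Compatibility at B: δ_0 − R_B·δ_{BB} = 0, so R_B = 6562/104.8 = 62.61 kN.

R_B = 62.61 kN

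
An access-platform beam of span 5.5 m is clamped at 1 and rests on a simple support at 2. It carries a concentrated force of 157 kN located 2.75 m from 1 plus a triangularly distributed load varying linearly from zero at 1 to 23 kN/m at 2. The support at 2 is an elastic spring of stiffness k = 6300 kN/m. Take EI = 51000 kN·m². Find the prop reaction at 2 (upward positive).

R_2 = 73.17 kN

Take the reaction at 2 as the redundant and release it; the primary structure is a cantilever fixed at 1.
Downward deflection at the released point 2 due to the loads:
  point load 157 at a = 2.75: Pa²(3L − a)/(6EI) = 2721/EI
  triangular load, peak 23 at the free end: 11w₀L⁴/(120EI) = 1929/EI
  δ_0 = 4650/EI
Tip deflection under a unit load at 2: L³/(3EI) = 55.46/EI.
With EI = 51000 kN·m²: δ_0 = 0.09118 m and δ_{22} = 0.001087 m/kN.
Compatibility — the spring shortens by R_2/k under the reaction it provides: δ_0 − R_2·δ_{22} = R_2/k. With 1/k = 0.000159 m/kN, R_2 = δ_0 / (δ_{22} + 1/k) = 0.09118 / (0.001087 + 0.000159) = 73.17 kN.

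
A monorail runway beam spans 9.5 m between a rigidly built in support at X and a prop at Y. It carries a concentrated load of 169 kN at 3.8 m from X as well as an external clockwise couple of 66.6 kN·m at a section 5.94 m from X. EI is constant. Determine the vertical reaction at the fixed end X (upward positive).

Choose R_Y as the redundant. The primary structure is the cantilever fixed at X.
Primary-structure tip deflection at Y by superposition:
  point load 169 at a = 3.8: Pa²(3L − a)/(6EI) = 10046/EI
  clockwise couple 66.6 at a = 5.94: M₀a(2L − a)/(2EI) = 2583/EI
  δ_0 = 12629/EI
Tip deflection under a unit load at Y: L³/(3EI) = 285.8/EI.
Compatibility at Y: δ_0 − R_Y·δ_{YY} = 0, so R_Y = 12629/285.8 = 44.19 kN.
Vertical equilibrium: R_X = ΣP − R_Y = 169 − 44.19 = 124.8 kN.

R_X = 124.8 kN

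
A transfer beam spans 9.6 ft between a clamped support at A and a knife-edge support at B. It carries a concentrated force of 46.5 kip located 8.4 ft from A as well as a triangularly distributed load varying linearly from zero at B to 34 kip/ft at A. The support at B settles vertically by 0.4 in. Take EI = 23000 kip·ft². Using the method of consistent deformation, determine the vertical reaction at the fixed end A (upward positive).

R_A = 141.8 kip

Remove the prop at B; the released (primary) structure is a cantilever built in at A.
Primary-structure tip deflection at B by superposition:
  point load 46.5 at a = 8.4: Pa²(3L − a)/(6EI) = 11156/EI
  triangular load, peak 34 at the fixed end: w₀L⁴/(30EI) = 9626/EI
  δ_0 = 20781/EI
Flexibility coefficient — unit upward force at B: δ_{BB} = L³/(3EI) = 294.9/EI.
With EI = 23000 kip·ft²: δ_0 = 0.90354 ft and δ_{BB} = 0.012822 ft/kip.
Compatibility — the beam at B must follow the support down by 0.03333 ft: δ_0 − R_B·δ_{BB} = 0.03333, so R_B = (0.90354 − 0.03333)/0.012822 = 67.87 kip.
Vertical equilibrium: R_A = ΣP − R_B = 209.7 − 67.87 = 141.8 kip.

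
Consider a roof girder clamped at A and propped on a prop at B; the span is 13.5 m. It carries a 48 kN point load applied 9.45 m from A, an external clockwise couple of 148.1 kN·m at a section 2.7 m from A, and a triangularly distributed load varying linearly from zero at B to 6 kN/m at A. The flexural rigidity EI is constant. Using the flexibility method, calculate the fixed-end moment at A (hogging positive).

Choose R_B as the redundant. The primary structure is the cantilever fixed at A.
Deflection at B on the released cantilever, summing each load's contribution:
  point load 48 at a = 9.45: Pa²(3L − a)/(6EI) = 22183/EI
  clockwise couple 148.1 at a = 2.7: M₀a(2L − a)/(2EI) = 4858/EI
  triangular load, peak 6 at the fixed end: w₀L⁴/(30EI) = 6643/EI
  δ_0 = 33684/EI
Tip deflection under a unit load at B: L³/(3EI) = 820.1/EI.
Compatibility at B: δ_0 − R_B·δ_{BB} = 0, so R_B = 33684/820.1 = 41.07 kN.
Moment equilibrium about A: M_A = Σ(load moments about A) − R_B·L = 784 − 41.07×13.5 = 229.5 kN·m.

M_A = 229.5 kN·m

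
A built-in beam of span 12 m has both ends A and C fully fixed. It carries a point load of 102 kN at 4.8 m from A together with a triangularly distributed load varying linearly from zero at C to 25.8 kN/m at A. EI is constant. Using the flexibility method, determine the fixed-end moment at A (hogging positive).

M_A = 362 kN·m

Take the two fixed-end moments M_A, M_C as redundants; the released structure is the simple span AC.
On the primary (simply-supported) span, the end slopes from the loading are:
  at A: point load 102 at a = 4.8: Pab(L + b)/(6LEI) = 940/EI
  at C: point load 102 at a = 4.8: Pab(L + a)/(6LEI) = 822.5/EI
  at A: triangular load, peak 25.8: w₀L³/(45EI) = 990.7/EI
  at C: triangular load, peak 25.8: 7w₀L³/(360EI) = 866.9/EI
  θ_A0 = 1931/EI,  θ_C0 = 1689/EI
Flexibility coefficients: a unit moment at one end gives L/(3EI) there and L/(6EI) at the far end, so f₁₁ = f₂₂ = 4/EI and f₁₂ = f₂₁ = 2/EI.
Compatibility — zero rotation at each built-in end:
  4 M_A + 2 M_C = 1931
  2 M_A + 4 M_C = 1689
Solving the pair gives M_A = 362 kN·m and M_C = 241.3 kN·m (hogging).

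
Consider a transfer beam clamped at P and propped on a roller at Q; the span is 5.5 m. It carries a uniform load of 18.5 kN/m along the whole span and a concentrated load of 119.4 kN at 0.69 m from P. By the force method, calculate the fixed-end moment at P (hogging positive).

M_P = 137.5 kN·m

Release the roller at Q. Primary structure: cantilever fixed at P.
Primary-structure tip deflection at Q by superposition:
  UDL 18.5: wL⁴/(8EI) = 2116/EI
  point load 119.4 at a = 0.69: Pa²(3L − a)/(6EI) = 149.8/EI
  δ_0 = 2266/EI
Flexibility coefficient — unit upward force at Q: δ_{QQ} = L³/(3EI) = 55.46/EI.
The prop prevents deflection at Q: R_Q = δ_0/δ_{QQ} = 2266/55.46 = 40.86 kN.
Moment equilibrium about P: M_P = Σ(load moments about P) − R_Q·L = 362.2 − 40.86×5.5 = 137.5 kN·m.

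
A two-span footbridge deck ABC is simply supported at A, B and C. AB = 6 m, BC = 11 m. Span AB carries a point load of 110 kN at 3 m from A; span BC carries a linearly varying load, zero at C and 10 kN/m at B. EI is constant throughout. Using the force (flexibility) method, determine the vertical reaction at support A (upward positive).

R_A = 39.02 kN

Insert a hinge at B; M_B is the redundant, and each span becomes simply supported.
Discontinuity in slope at B on the released structure — sum the simple-span end rotations:
  span AB: point load 110 at a = 3: Pab(L + a)/(6LEI) = 247.5/EI
  span BC: triangular load, peak 10: w₀L³/(45EI) = 295.8/EI
  relative rotation θ_0 = (247.5 + 295.8)/EI = 543.3/EI
A unit hogging moment at B produces rotation L₁/(3EI) + L₂/(3EI) = 5.667/EI.
Compatibility: M_B·(L₁+L₂)/(3EI) = θ_0, giving M_B = 95.87 kN·m (hogging).
Span AB, ΣM about A with M_B applied at B: R_B^{AB}·6 = 330 + 95.87, so R_B^{AB} = 70.98 kN and R_A = 110 − 70.98 = 39.02 kN.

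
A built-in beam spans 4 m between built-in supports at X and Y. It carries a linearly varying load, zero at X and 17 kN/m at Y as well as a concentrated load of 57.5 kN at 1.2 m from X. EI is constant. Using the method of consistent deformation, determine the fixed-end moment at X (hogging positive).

Release both end moments; the primary structure is a simply-supported span XY with redundants M_X and M_Y.
Simple-span end rotations at X and Y under the given loads:
  at X: triangular load, peak 17: 7w₀L³/(360EI) = 21.16/EI
  at Y: triangular load, peak 17: w₀L³/(45EI) = 24.18/EI
  at X: point load 57.5 at a = 1.2: Pab(L + b)/(6LEI) = 54.74/EI
  at Y: point load 57.5 at a = 1.2: Pab(L + a)/(6LEI) = 41.86/EI
  θ_X0 = 75.9/EI,  θ_Y0 = 66.04/EI
Flexibility coefficients: a unit moment at one end gives L/(3EI) there and L/(6EI) at the far end, so f₁₁ = f₂₂ = 1.333/EI and f₁₂ = f₂₁ = 0.6667/EI.
Compatibility — zero rotation at each built-in end:
  1.333 M_X + 0.6667 M_Y = 75.9
  0.6667 M_X + 1.333 M_Y = 66.04
Solving the pair gives M_X = 42.88 kN·m and M_Y = 28.09 kN·m (hogging).

M_X = 42.88 kN·m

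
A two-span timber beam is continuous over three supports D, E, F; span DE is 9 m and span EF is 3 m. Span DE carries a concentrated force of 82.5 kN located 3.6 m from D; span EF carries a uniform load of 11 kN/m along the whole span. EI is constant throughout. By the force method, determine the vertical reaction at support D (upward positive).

R_D = 38.76 kN

Insert a hinge at E; M_E is the redundant, and each span becomes simply supported.
Rotations at E on the released spans (each span's end-slope, ×1/EI):
  span DE: point load 82.5 at a = 3.6: Pab(L + a)/(6LEI) = 374.2/EI
  span EF: UDL 11: wL³/(24EI) = 12.38/EI
  relative rotation θ_0 = (374.2 + 12.38)/EI = 386.6/EI
A unit hogging moment at E produces rotation L₁/(3EI) + L₂/(3EI) = 4/EI.
Compatibility: M_E·(L₁+L₂)/(3EI) = θ_0, giving M_E = 96.65 kN·m (hogging).
Span DE, ΣM about D with M_E applied at E: R_E^{DE}·9 = 297 + 96.65, so R_E^{DE} = 43.74 kN and R_D = 82.5 − 43.74 = 38.76 kN.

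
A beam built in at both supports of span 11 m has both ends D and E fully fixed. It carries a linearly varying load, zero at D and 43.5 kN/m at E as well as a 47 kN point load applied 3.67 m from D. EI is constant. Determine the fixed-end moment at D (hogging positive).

Release both end moments; the primary structure is a simply-supported span DE with redundants M_D and M_E.
End rotations of the released simple span under the applied load (×1/EI):
  at D: triangular load, peak 43.5: 7w₀L³/(360EI) = 1126/EI
  at E: triangular load, peak 43.5: w₀L³/(45EI) = 1287/EI
  at D: point load 47 at a = 3.67: Pab(L + b)/(6LEI) = 351.1/EI
  at E: point load 47 at a = 3.67: Pab(L + a)/(6LEI) = 281/EI
  θ_D0 = 1477/EI,  θ_E0 = 1568/EI
Flexibility coefficients: a unit moment at one end gives L/(3EI) there and L/(6EI) at the far end, so f₁₁ = f₂₂ = 3.667/EI and f₁₂ = f₂₁ = 1.833/EI.
Compatibility — zero rotation at each built-in end:
  3.667 M_D + 1.833 M_E = 1477
  1.833 M_D + 3.667 M_E = 1568
Solving the pair gives M_D = 252 kN·m and M_E = 301.5 kN·m (hogging).

M_D = 252 kN·m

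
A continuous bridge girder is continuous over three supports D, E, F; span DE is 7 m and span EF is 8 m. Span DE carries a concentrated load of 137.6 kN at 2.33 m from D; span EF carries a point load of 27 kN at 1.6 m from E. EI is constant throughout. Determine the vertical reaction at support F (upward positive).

R_F = -4.989 kN

Take M_E as the redundant. Released structure: two simple spans DE and EF with a hinge at E.
Discontinuity in slope at E on the released structure — sum the simple-span end rotations:
  span DE: point load 137.6 at a = 2.33: Pab(L + a)/(6LEI) = 332.6/EI
  span EF: point load 27 at a = 1.6: Pab(L + b)/(6LEI) = 82.94/EI
  relative rotation θ_0 = (332.6 + 82.94)/EI = 415.5/EI
A unit hogging moment at E produces rotation L₁/(3EI) + L₂/(3EI) = 5/EI.
Slope continuity at E: θ_0 = M_E·5/EI, so M_E = 415.5/5 = 83.11 kN·m (hogging).
Span EF, ΣM about F: R_E^{EF}·8 = 172.8 + 83.11, so R_E^{EF} = 31.99 kN and R_F = 27 − 31.99 = -4.989 kN.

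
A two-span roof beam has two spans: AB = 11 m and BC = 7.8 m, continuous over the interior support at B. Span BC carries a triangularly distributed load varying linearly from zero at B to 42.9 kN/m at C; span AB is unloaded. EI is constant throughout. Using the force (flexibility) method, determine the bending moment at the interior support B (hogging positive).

M_B = 63.17 kN·m

Insert a hinge at B; M_B is the redundant, and each span becomes simply supported.
Rotations at B on the released spans (each span's end-slope, ×1/EI):
  span BC: triangular load, peak 42.9: 7w₀L³/(360EI) = 395.9/EI
  relative rotation θ_0 = (0 + 395.9)/EI = 395.9/EI
A unit hogging moment at B produces rotation L₁/(3EI) + L₂/(3EI) = 6.267/EI.
Compatibility: M_B·(L₁+L₂)/(3EI) = θ_0, giving M_B = 63.17 kN·m (hogging).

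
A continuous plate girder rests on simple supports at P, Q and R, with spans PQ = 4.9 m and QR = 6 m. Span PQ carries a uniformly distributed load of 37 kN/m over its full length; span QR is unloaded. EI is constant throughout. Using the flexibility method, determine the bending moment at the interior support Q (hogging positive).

Release continuity at Q by inserting a hinge; the redundant is the internal moment M_Q. The primary structure is two simply-supported spans PQ and QR.
Discontinuity in slope at Q on the released structure — sum the simple-span end rotations:
  span PQ: UDL 37: wL³/(24EI) = 181.4/EI
  relative rotation θ_0 = (181.4 + 0)/EI = 181.4/EI
A unit hogging moment at Q produces rotation L₁/(3EI) + L₂/(3EI) = 3.633/EI.
Slope continuity at Q: θ_0 = M_Q·3.633/EI, so M_Q = 181.4/3.633 = 49.92 kN·m (hogging).

M_Q = 49.92 kN·m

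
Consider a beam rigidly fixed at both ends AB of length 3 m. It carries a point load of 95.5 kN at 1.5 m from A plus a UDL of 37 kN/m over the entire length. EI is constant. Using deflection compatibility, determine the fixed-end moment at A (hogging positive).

Take the two fixed-end moments M_A, M_B as redundants; the released structure is the simple span AB.
Simple-span end rotations at A and B under the given loads:
  at A: point load 95.5 at a = 1.5: Pab(L + b)/(6LEI) = 53.72/EI
  at B: point load 95.5 at a = 1.5: Pab(L + a)/(6LEI) = 53.72/EI
  at A: UDL 37: wL³/(24EI) = 41.62/EI
  at B: UDL 37: wL³/(24EI) = 41.62/EI
  θ_A0 = 95.34/EI,  θ_B0 = 95.34/EI
Flexibility coefficients: a unit moment at one end gives L/(3EI) there and L/(6EI) at the far end, so f₁₁ = f₂₂ = 1/EI and f₁₂ = f₂₁ = 0.5/EI.
Compatibility — zero rotation at each built-in end:
  1 M_A + 0.5 M_B = 95.34
  0.5 M_A + 1 M_B = 95.34
Solving the pair gives M_A = 63.56 kN·m and M_B = 63.56 kN·m (hogging).

M_A = 63.56 kN·m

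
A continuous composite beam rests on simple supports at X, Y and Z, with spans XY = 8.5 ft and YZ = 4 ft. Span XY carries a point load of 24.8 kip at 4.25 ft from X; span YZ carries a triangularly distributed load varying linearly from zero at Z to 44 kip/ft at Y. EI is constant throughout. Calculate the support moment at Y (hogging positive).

M_Y = 41.9 kip·ft

Take M_Y as the redundant. Released structure: two simple spans XY and YZ with a hinge at Y.
End slopes at the hinge Y, treating each span as simply supported:
  span XY: point load 24.8 at a = 4.25: Pab(L + a)/(6LEI) = 112/EI
  span YZ: triangular load, peak 44: w₀L³/(45EI) = 62.58/EI
  relative rotation θ_0 = (112 + 62.58)/EI = 174.6/EI
A unit hogging moment at Y produces rotation L₁/(3EI) + L₂/(3EI) = 4.167/EI.
Compatibility: M_Y·(L₁+L₂)/(3EI) = θ_0, giving M_Y = 41.9 kip·ft (hogging).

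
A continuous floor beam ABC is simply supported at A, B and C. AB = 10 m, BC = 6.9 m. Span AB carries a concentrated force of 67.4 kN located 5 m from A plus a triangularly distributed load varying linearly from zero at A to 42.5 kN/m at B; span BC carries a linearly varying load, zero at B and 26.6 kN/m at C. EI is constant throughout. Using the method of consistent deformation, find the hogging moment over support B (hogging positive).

Release continuity at B by inserting a hinge; the redundant is the internal moment M_B. The primary structure is two simply-supported spans AB and BC.
Discontinuity in slope at B on the released structure — sum the simple-span end rotations:
  span AB: point load 67.4 at a = 5: Pab(L + a)/(6LEI) = 421.2/EI
  span AB: triangular load, peak 42.5: w₀L³/(45EI) = 944.4/EI
  span BC: triangular load, peak 26.6: 7w₀L³/(360EI) = 169.9/EI
  relative rotation θ_0 = (1366 + 169.9)/EI = 1536/EI
A unit hogging moment at B produces rotation L₁/(3EI) + L₂/(3EI) = 5.633/EI.
Slope continuity at B: θ_0 = M_B·5.633/EI, so M_B = 1536/5.633 = 272.6 kN·m (hogging).

M_B = 272.6 kN·m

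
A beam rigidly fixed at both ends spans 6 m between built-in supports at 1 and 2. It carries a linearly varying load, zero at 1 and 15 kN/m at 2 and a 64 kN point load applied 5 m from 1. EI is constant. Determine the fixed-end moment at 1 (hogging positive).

Take the two fixed-end moments M_1, M_2 as redundants; the released structure is the simple span 12.
End rotations of the released simple span under the applied load (×1/EI):
  at 1: triangular load, peak 15: 7w₀L³/(360EI) = 63/EI
  at 2: triangular load, peak 15: w₀L³/(45EI) = 72/EI
  at 1: point load 64 at a = 5: Pab(L + b)/(6LEI) = 62.22/EI
  at 2: point load 64 at a = 5: Pab(L + a)/(6LEI) = 97.78/EI
  θ_10 = 125.2/EI,  θ_20 = 169.8/EI
Flexibility coefficients: a unit moment at one end gives L/(3EI) there and L/(6EI) at the far end, so f₁₁ = f₂₂ = 2/EI and f₁₂ = f₂₁ = 1/EI.
Compatibility — zero rotation at each built-in end:
  2 M_1 + 1 M_2 = 125.2
  1 M_1 + 2 M_2 = 169.8
Solving the pair gives M_1 = 26.89 kN·m and M_2 = 71.44 kN·m (hogging).

M_1 = 26.89 kN·m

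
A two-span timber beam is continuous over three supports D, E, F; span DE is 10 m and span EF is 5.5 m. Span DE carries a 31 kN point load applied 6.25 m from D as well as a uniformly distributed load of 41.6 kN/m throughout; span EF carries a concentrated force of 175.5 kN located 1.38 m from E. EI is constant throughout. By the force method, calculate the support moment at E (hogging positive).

Release continuity at E by inserting a hinge; the redundant is the internal moment M_E. The primary structure is two simply-supported spans DE and EF.
End slopes at the hinge E, treating each span as simply supported:
  span DE: point load 31 at a = 6.25: Pab(L + a)/(6LEI) = 196.8/EI
  span DE: UDL 41.6: wL³/(24EI) = 1733/EI
  span EF: point load 175.5 at a = 1.38: Pab(L + b)/(6LEI) = 290.9/EI
  relative rotation θ_0 = (1930 + 290.9)/EI = 2221/EI
A unit hogging moment at E produces rotation L₁/(3EI) + L₂/(3EI) = 5.167/EI.
Slope continuity at E: θ_0 = M_E·5.167/EI, so M_E = 2221/5.167 = 429.9 kN·m (hogging).

M_E = 429.9 kN·m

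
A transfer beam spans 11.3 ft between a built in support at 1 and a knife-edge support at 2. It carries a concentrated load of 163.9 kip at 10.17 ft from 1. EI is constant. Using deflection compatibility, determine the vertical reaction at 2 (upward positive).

Release the roller at 2. Primary structure: cantilever fixed at 1.
Free-end deflection of the primary structure under the applied loading (downward +):
  point load 163.9 at a = 10.17: Pa²(3L − a)/(6EI) = 67045/EI
Flexibility coefficient — unit upward force at 2: δ_{22} = L³/(3EI) = 481/EI.
The prop prevents deflection at 2: R_2 = δ_0/δ_{22} = 67045/481 = 139.4 kip.

R_2 = 139.4 kip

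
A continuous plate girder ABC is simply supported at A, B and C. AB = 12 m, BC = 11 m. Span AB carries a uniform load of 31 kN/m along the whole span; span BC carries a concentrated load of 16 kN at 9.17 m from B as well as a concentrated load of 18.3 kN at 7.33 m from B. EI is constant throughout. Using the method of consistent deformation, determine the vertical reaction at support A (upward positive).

R_A = 160 kN

Take M_B as the redundant. Released structure: two simple spans AB and BC with a hinge at B.
End slopes at the hinge B, treating each span as simply supported:
  span AB: UDL 31: wL³/(24EI) = 2232/EI
  span BC: point load 16 at a = 9.17: Pab(L + b)/(6LEI) = 52.19/EI
  span BC: point load 18.3 at a = 7.33: Pab(L + b)/(6LEI) = 109.4/EI
  relative rotation θ_0 = (2232 + 161.6)/EI = 2394/EI
A unit hogging moment at B produces rotation L₁/(3EI) + L₂/(3EI) = 7.667/EI.
Slope continuity at B: θ_0 = M_B·7.667/EI, so M_B = 2394/7.667 = 312.2 kN·m (hogging).
Span AB, ΣM about A with M_B applied at B: R_B^{AB}·12 = 2232 + 312.2, so R_B^{AB} = 212 kN and R_A = 372 − 212 = 160 kN.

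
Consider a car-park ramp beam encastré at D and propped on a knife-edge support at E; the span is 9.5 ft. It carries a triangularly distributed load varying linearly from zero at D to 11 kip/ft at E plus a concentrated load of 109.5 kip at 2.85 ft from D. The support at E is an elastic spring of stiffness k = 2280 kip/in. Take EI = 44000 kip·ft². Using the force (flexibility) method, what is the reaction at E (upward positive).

Take the reaction at E as the redundant and release it; the primary structure is a cantilever fixed at D.
Primary-structure tip deflection at E by superposition:
  triangular load, peak 11 at the free end: 11w₀L⁴/(120EI) = 8213/EI
  point load 109.5 at a = 2.85: Pa²(3L − a)/(6EI) = 3802/EI
  δ_0 = 12015/EI
Flexibility coefficient — unit upward force at E: δ_{EE} = L³/(3EI) = 285.8/EI.
With EI = 44000 kip·ft²: δ_0 = 0.27307 ft and δ_{EE} = 0.006495 ft/kip.
Compatibility — the spring shortens by R_E/k under the reaction it provides: δ_0 − R_E·δ_{EE} = R_E/k. With 1/k = 1/(2280×12) ft/kip = 0.000037 ft/kip, R_E = δ_0 / (δ_{EE} + 1/k) = 0.27307 / (0.006495 + 0.000037) = 41.81 kip.

R_E = 41.81 kip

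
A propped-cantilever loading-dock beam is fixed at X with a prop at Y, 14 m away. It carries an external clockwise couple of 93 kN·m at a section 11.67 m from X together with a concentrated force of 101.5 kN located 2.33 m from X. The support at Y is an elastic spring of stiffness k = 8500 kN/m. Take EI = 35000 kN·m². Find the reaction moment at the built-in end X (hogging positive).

M_X = 139 kN·m

Remove the prop at Y; the released (primary) structure is a cantilever built in at X.
Primary-structure tip deflection at Y by superposition:
  clockwise couple 93 at a = 11.67: M₀a(2L − a)/(2EI) = 8862/EI
  point load 101.5 at a = 2.33: Pa²(3L − a)/(6EI) = 3643/EI
  δ_0 = 12505/EI
Tip deflection under a unit load at Y: L³/(3EI) = 914.7/EI.
With EI = 35000 kN·m²: δ_0 = 0.35728 m and δ_{YY} = 0.026133 m/kN.
Compatibility — the spring shortens by R_Y/k under the reaction it provides: δ_0 − R_Y·δ_{YY} = R_Y/k. With 1/k = 0.000118 m/kN, R_Y = δ_0 / (δ_{YY} + 1/k) = 0.35728 / (0.026133 + 0.000118) = 13.61 kN.
Moment equilibrium about X: M_X = Σ(load moments about X) − R_Y·L = 329.5 − 13.61×14 = 139 kN·m.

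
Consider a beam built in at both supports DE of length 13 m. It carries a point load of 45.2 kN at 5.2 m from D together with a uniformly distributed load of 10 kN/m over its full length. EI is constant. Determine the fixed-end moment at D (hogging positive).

Take the two fixed-end moments M_D, M_E as redundants; the released structure is the simple span DE.
On the primary (simply-supported) span, the end slopes from the loading are:
  at D: point load 45.2 at a = 5.2: Pab(L + b)/(6LEI) = 488.9/EI
  at E: point load 45.2 at a = 5.2: Pab(L + a)/(6LEI) = 427.8/EI
  at D: UDL 10: wL³/(24EI) = 915.4/EI
  at E: UDL 10: wL³/(24EI) = 915.4/EI
  θ_D0 = 1404/EI,  θ_E0 = 1343/EI
Flexibility coefficients: a unit moment at one end gives L/(3EI) there and L/(6EI) at the far end, so f₁₁ = f₂₂ = 4.333/EI and f₁₂ = f₂₁ = 2.167/EI.
Compatibility — zero rotation at each built-in end:
  4.333 M_D + 2.167 M_E = 1404
  2.167 M_D + 4.333 M_E = 1343
Solving the pair gives M_D = 225.4 kN·m and M_E = 197.2 kN·m (hogging).

M_D = 225.4 kN·m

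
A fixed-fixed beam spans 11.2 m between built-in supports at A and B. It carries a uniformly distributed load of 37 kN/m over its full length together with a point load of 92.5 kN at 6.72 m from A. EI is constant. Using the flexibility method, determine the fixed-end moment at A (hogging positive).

Take the two fixed-end moments M_A, M_B as redundants; the released structure is the simple span AB.
End rotations of the released simple span under the applied load (×1/EI):
  at A: UDL 37: wL³/(24EI) = 2166/EI
  at B: UDL 37: wL³/(24EI) = 2166/EI
  at A: point load 92.5 at a = 6.72: Pab(L + b)/(6LEI) = 649.8/EI
  at B: point load 92.5 at a = 6.72: Pab(L + a)/(6LEI) = 742.6/EI
  θ_A0 = 2816/EI,  θ_B0 = 2909/EI
Flexibility coefficients: a unit moment at one end gives L/(3EI) there and L/(6EI) at the far end, so f₁₁ = f₂₂ = 3.733/EI and f₁₂ = f₂₁ = 1.867/EI.
Compatibility — zero rotation at each built-in end:
  3.733 M_A + 1.867 M_B = 2816
  1.867 M_A + 3.733 M_B = 2909
Solving the pair gives M_A = 486.2 kN·m and M_B = 536 kN·m (hogging).

M_A = 486.2 kN·m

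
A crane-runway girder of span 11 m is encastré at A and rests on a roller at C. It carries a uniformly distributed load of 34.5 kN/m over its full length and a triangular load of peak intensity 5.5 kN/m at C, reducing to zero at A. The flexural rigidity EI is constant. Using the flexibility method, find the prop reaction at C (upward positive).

Release the roller at C. Primary structure: cantilever fixed at A.
Primary-structure tip deflection at C by superposition:
  UDL 34.5: wL⁴/(8EI) = 63139/EI
  triangular load, peak 5.5 at the free end: 11w₀L⁴/(120EI) = 7382/EI
  δ_0 = 70521/EI
Tip deflection under a unit load at C: L³/(3EI) = 443.7/EI.
The prop prevents deflection at C: R_C = δ_0/δ_{CC} = 70521/443.7 = 158.9 kN.

R_C = 158.9 kN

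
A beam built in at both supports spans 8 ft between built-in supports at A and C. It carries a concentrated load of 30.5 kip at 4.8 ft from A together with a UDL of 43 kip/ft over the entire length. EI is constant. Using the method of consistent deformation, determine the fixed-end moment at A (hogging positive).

M_A = 252.8 kip·ft

Release both end moments; the primary structure is a simply-supported span AC with redundants M_A and M_C.
End rotations of the released simple span under the applied load (×1/EI):
  at A: point load 30.5 at a = 4.8: Pab(L + b)/(6LEI) = 109.3/EI
  at C: point load 30.5 at a = 4.8: Pab(L + a)/(6LEI) = 124.9/EI
  at A: UDL 43: wL³/(24EI) = 917.3/EI
  at C: UDL 43: wL³/(24EI) = 917.3/EI
  θ_A0 = 1027/EI,  θ_C0 = 1042/EI
Flexibility coefficients: a unit moment at one end gives L/(3EI) there and L/(6EI) at the far end, so f₁₁ = f₂₂ = 2.667/EI and f₁₂ = f₂₁ = 1.333/EI.
Compatibility — zero rotation at each built-in end:
  2.667 M_A + 1.333 M_C = 1027
  1.333 M_A + 2.667 M_C = 1042
Solving the pair gives M_A = 252.8 kip·ft and M_C = 264.5 kip·ft (hogging).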